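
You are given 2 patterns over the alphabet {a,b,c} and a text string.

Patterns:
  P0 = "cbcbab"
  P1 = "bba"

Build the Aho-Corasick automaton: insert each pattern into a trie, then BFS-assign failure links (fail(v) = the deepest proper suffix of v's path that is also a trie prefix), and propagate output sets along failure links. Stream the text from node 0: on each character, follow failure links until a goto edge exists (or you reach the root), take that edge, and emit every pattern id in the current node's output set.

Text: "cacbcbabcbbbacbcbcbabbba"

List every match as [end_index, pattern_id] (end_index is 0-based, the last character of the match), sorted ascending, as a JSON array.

Build automaton:
Trie (insert patterns):
  0='ε' goto b→7 c→1
  1='c' goto b→2
  2='cb' goto c→3
  3='cbc' goto b→4
  4='cbcb' goto a→5
  5='cbcba' goto b→6
  6='cbcbab' goto ·  ←P0
  7='b' goto b→8
  8='bb' goto a→9
  9='bba' goto ·  ←P1

Failure links (BFS by depth):
  fail(1) 'c': from fail(0)=0 chase 'c': 0 ⇒ 0;  out=∅∪out(0)=∅
  fail(7) 'b': from fail(0)=0 chase 'b': 0 ⇒ 0;  out=∅∪out(0)=∅
  fail(2) 'cb': from fail(1)=0 chase 'b': 0 ⇒ 7;  out=∅∪out(7)=∅
  fail(8) 'bb': from fail(7)=0 chase 'b': 0 ⇒ 7;  out=∅∪out(7)=∅
  fail(3) 'cbc': from fail(2)=7 chase 'c': 7→0 ⇒ 1;  out=∅∪out(1)=∅
  fail(9) 'bba': from fail(8)=7 chase 'a': 7→0 ⇒ 0;  out={1}∪out(0)={1}
  fail(4) 'cbcb': from fail(3)=1 chase 'b': 1 ⇒ 2;  out=∅∪out(2)=∅
  fail(5) 'cbcba': from fail(4)=2 chase 'a': 2→7→0 ⇒ 0;  out=∅∪out(0)=∅
  fail(6) 'cbcbab': from fail(5)=0 chase 'b': 0 ⇒ 7;  out={0}∪out(7)={0}

Run:
i=0 'c': node 0→1
i=1 'a': node 1→0 (via fail)
i=2 'c': node 0→1
i=3 'b': node 1→2
i=4 'c': node 2→3
i=5 'b': node 3→4
i=6 'a': node 4→5
i=7 'b': node 5→6  ** P0@[2:7]
i=8 'c': node 6→1 (via fail)
i=9 'b': node 1→2
i=10 'b': node 2→8 (via fail)
i=11 'b': node 8→8 (via fail)
i=12 'a': node 8→9  ** P1@[10:12]
i=13 'c': node 9→1 (via fail)
i=14 'b': node 1→2
i=15 'c': node 2→3
i=16 'b': node 3→4
i=17 'c': node 4→3 (via fail)
i=18 'b': node 3→4
i=19 'a': node 4→5
i=20 'b': node 5→6  ** P0@[15:20]
i=21 'b': node 6→8 (via fail)
i=22 'b': node 8→8 (via fail)
i=23 'a': node 8→9  ** P1@[21:23]

All matches (sorted): [[7,0],[12,1],[20,0],[23,1]]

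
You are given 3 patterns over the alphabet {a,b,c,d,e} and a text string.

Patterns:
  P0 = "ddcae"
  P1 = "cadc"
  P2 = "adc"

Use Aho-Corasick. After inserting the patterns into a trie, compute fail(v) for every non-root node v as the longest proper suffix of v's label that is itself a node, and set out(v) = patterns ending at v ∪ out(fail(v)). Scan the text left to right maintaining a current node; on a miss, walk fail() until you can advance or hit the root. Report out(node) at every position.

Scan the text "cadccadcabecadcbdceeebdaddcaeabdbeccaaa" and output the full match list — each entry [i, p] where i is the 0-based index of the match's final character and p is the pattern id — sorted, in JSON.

Construct AC machine:
Trie (insert patterns):
  0='ε' goto a→10 c→6 d→1
  1='d' goto d→2
  2='dd' goto c→3
  3='ddc' goto a→4
  4='ddca' goto e→5
  5='ddcae' goto ·  ←P0
  6='c' goto a→7
  7='ca' goto d→8
  8='cad' goto c→9
  9='cadc' goto ·  ←P1
  10='a' goto d→11
  11='ad' goto c→12
  12='adc' goto ·  ←P2

Failure links (BFS by depth):
  fail(1) 'd': from fail(0)=0 chase 'd': 0 ⇒ 0;  out=∅∪out(0)=∅
  fail(6) 'c': from fail(0)=0 chase 'c': 0 ⇒ 0;  out=∅∪out(0)=∅
  fail(10) 'a': from fail(0)=0 chase 'a': 0 ⇒ 0;  out=∅∪out(0)=∅
  fail(2) 'dd': from fail(1)=0 chase 'd': 0 ⇒ 1;  out=∅∪out(1)=∅
  fail(7) 'ca': from fail(6)=0 chase 'a': 0 ⇒ 10;  out=∅∪out(10)=∅
  fail(11) 'ad': from fail(10)=0 chase 'd': 0 ⇒ 1;  out=∅∪out(1)=∅
  fail(3) 'ddc': from fail(2)=1 chase 'c': 1→0 ⇒ 6;  out=∅∪out(6)=∅
  fail(8) 'cad': from fail(7)=10 chase 'd': 10 ⇒ 11;  out=∅∪out(11)=∅
  fail(12) 'adc': from fail(11)=1 chase 'c': 1→0 ⇒ 6;  out={2}∪out(6)={2}
  fail(4) 'ddca': from fail(3)=6 chase 'a': 6 ⇒ 7;  out=∅∪out(7)=∅
  fail(9) 'cadc': from fail(8)=11 chase 'c': 11 ⇒ 12;  out={1}∪out(12)={1,2}
  fail(5) 'ddcae': from fail(4)=7 chase 'e': 7→10→0 ⇒ 0;  out={0}∪out(0)={0}

Run:
pos 0 'c': at 6
pos 1 'a': at 7
pos 2 'd': at 8
pos 3 'c': at 9  ** P1@[0:3],P2@[1:3]
pos 4 'c': at 6 (fail-walked)
pos 5 'a': at 7
pos 6 'd': at 8
pos 7 'c': at 9  ** P1@[4:7],P2@[5:7]
pos 8 'a': at 7 (fail-walked)
pos 9 'b': at 0 (fail-walked)
pos 10 'e': at 0
pos 11 'c': at 6
pos 12 'a': at 7
pos 13 'd': at 8
pos 14 'c': at 9  ** P1@[11:14],P2@[12:14]
pos 15 'b': at 0 (fail-walked)
pos 16 'd': at 1
pos 17 'c': at 6 (fail-walked)
pos 18 'e': at 0 (fail-walked)
pos 19 'e': at 0
pos 20 'e': at 0
pos 21 'b': at 0
pos 22 'd': at 1
pos 23 'a': at 10 (fail-walked)
pos 24 'd': at 11
pos 25 'd': at 2 (fail-walked)
pos 26 'c': at 3
pos 27 'a': at 4
pos 28 'e': at 5  ** P0@[24:28]
pos 29 'a': at 10 (fail-walked)
pos 30 'b': at 0 (fail-walked)
pos 31 'd': at 1
pos 32 'b': at 0 (fail-walked)
pos 33 'e': at 0
pos 34 'c': at 6
pos 35 'c': at 6 (fail-walked)
pos 36 'a': at 7
pos 37 'a': at 10 (fail-walked)
pos 38 'a': at 10 (fail-walked)

Result: [[3,1],[3,2],[7,1],[7,2],[14,1],[14,2],[28,0]]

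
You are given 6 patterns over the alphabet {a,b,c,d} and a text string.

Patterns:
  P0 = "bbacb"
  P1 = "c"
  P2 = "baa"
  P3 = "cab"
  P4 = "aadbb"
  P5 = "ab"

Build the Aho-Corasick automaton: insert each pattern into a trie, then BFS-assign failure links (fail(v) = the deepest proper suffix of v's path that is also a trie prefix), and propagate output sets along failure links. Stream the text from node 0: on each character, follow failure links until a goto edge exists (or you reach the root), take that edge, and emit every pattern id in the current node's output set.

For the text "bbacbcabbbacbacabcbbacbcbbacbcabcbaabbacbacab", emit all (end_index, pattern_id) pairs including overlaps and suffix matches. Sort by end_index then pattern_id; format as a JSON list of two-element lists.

Construct AC machine:
Trie nodes:
  n0 'ε': a→11 b→1 c→6
  n1 'b': a→7 b→2
  n2 'bb': a→3
  n3 'bba': c→4
  n4 'bbac': b→5
  n5 'bbacb': ·  [P0 ends]
  n6 'c': a→9  [P1 ends]
  n7 'ba': a→8
  n8 'baa': ·  [P2 ends]
  n9 'ca': b→10
  n10 'cab': ·  [P3 ends]
  n11 'a': a→12 b→16
  n12 'aa': d→13
  n13 'aad': b→14
  n14 'aadb': b→15
  n15 'aadbb': ·  [P4 ends]
  n16 'ab': ·  [P5 ends]

BFS fail/out derivation:
  fail(1) 'b': from fail(0)=0 chase 'b': 0 ⇒ 0;  out=∅∪out(0)=∅
  fail(6) 'c': from fail(0)=0 chase 'c': 0 ⇒ 0;  out={1}∪out(0)={1}
  fail(11) 'a': from fail(0)=0 chase 'a': 0 ⇒ 0;  out=∅∪out(0)=∅
  fail(2) 'bb': from fail(1)=0 chase 'b': 0 ⇒ 1;  out=∅∪out(1)=∅
  fail(7) 'ba': from fail(1)=0 chase 'a': 0 ⇒ 11;  out=∅∪out(11)=∅
  fail(9) 'ca': from fail(6)=0 chase 'a': 0 ⇒ 11;  out=∅∪out(11)=∅
  fail(12) 'aa': from fail(11)=0 chase 'a': 0 ⇒ 11;  out=∅∪out(11)=∅
  fail(16) 'ab': from fail(11)=0 chase 'b': 0 ⇒ 1;  out={5}∪out(1)={5}
  fail(3) 'bba': from fail(2)=1 chase 'a': 1 ⇒ 7;  out=∅∪out(7)=∅
  fail(8) 'baa': from fail(7)=11 chase 'a': 11 ⇒ 12;  out={2}∪out(12)={2}
  fail(10) 'cab': from fail(9)=11 chase 'b': 11 ⇒ 16;  out={3}∪out(16)={3,5}
  fail(13) 'aad': from fail(12)=11 chase 'd': 11→0 ⇒ 0;  out=∅∪out(0)=∅
  fail(4) 'bbac': from fail(3)=7 chase 'c': 7→11→0 ⇒ 6;  out=∅∪out(6)={1}
  fail(14) 'aadb': from fail(13)=0 chase 'b': 0 ⇒ 1;  out=∅∪out(1)=∅
  fail(5) 'bbacb': from fail(4)=6 chase 'b': 6→0 ⇒ 1;  out={0}∪out(1)={0}
  fail(15) 'aadbb': from fail(14)=1 chase 'b': 1 ⇒ 2;  out={4}∪out(2)={4}

Text stream:
pos 0 'b': at 1
pos 1 'b': at 2
pos 2 'a': at 3
pos 3 'c': at 4  emit P1@[3:3]
pos 4 'b': at 5  emit P0@[0:4]
pos 5 'c': at 6 ·f  emit P1@[5:5]
pos 6 'a': at 9
pos 7 'b': at 10  emit P3@[5:7],P5@[6:7]
pos 8 'b': at 2 ·f
pos 9 'b': at 2 ·f
pos 10 'a': at 3
pos 11 'c': at 4  emit P1@[11:11]
pos 12 'b': at 5  emit P0@[8:12]
pos 13 'a': at 7 ·f
pos 14 'c': at 6 ·f  emit P1@[14:14]
pos 15 'a': at 9
pos 16 'b': at 10  emit P3@[14:16],P5@[15:16]
pos 17 'c': at 6 ·f  emit P1@[17:17]
pos 18 'b': at 1 ·f
pos 19 'b': at 2
pos 20 'a': at 3
pos 21 'c': at 4  emit P1@[21:21]
pos 22 'b': at 5  emit P0@[18:22]
pos 23 'c': at 6 ·f  emit P1@[23:23]
pos 24 'b': at 1 ·f
pos 25 'b': at 2
pos 26 'a': at 3
pos 27 'c': at 4  emit P1@[27:27]
pos 28 'b': at 5  emit P0@[24:28]
pos 29 'c': at 6 ·f  emit P1@[29:29]
pos 30 'a': at 9
pos 31 'b': at 10  emit P3@[29:31],P5@[30:31]
pos 32 'c': at 6 ·f  emit P1@[32:32]
pos 33 'b': at 1 ·f
pos 34 'a': at 7
pos 35 'a': at 8  emit P2@[33:35]
pos 36 'b': at 16 ·f  emit P5@[35:36]
pos 37 'b': at 2 ·f
pos 38 'a': at 3
pos 39 'c': at 4  emit P1@[39:39]
pos 40 'b': at 5  emit P0@[36:40]
pos 41 'a': at 7 ·f
pos 42 'c': at 6 ·f  emit P1@[42:42]
pos 43 'a': at 9
pos 44 'b': at 10  emit P3@[42:44],P5@[43:44]

Matches: [[3,1],[4,0],[5,1],[7,3],[7,5],[11,1],[12,0],[14,1],[16,3],[16,5],[17,1],[21,1],[22,0],[23,1],[27,1],[28,0],[29,1],[31,3],[31,5],[32,1],[35,2],[36,5],[39,1],[40,0],[42,1],[44,3],[44,5]]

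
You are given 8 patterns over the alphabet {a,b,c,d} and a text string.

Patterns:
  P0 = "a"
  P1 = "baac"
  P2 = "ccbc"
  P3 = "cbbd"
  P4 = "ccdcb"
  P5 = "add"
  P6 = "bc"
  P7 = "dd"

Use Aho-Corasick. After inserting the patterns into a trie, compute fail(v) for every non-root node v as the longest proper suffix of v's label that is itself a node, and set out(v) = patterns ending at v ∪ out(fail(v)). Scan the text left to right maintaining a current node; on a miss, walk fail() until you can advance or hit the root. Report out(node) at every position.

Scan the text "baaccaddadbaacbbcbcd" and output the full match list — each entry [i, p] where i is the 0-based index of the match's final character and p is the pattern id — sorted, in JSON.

Build automaton:
Trie nodes:
  0='ε' goto a→1 b→2 c→6 d→19
  1='a' goto d→16  [P0 ends]
  2='b' goto a→3 c→18
  3='ba' goto a→4
  4='baa' goto c→5
  5='baac' goto ·  [P1 ends]
  6='c' goto b→10 c→7
  7='cc' goto b→8 d→13
  8='ccb' goto c→9
  9='ccbc' goto ·  [P2 ends]
  10='cb' goto b→11
  11='cbb' goto d→12
  12='cbbd' goto ·  [P3 ends]
  13='ccd' goto c→14
  14='ccdc' goto b→15
  15='ccdcb' goto ·  [P4 ends]
  16='ad' goto d→17
  17='add' goto ·  [P5 ends]
  18='bc' goto ·  [P6 ends]
  19='d' goto d→20
  20='dd' goto ·  [P7 ends]

BFS fail/out derivation:
  n1('a'): parent n0 fail=0; on 'a' 0 → fail=0;  out {0}∪∅={0}
  n2('b'): parent n0 fail=0; on 'b' 0 → fail=0;  out ∅∪∅=∅
  n6('c'): parent n0 fail=0; on 'c' 0 → fail=0;  out ∅∪∅=∅
  n19('d'): parent n0 fail=0; on 'd' 0 → fail=0;  out ∅∪∅=∅
  n3('ba'): parent n2 fail=0; on 'a' 0 → fail=1;  out ∅∪{0}={0}
  n7('cc'): parent n6 fail=0; on 'c' 0 → fail=6;  out ∅∪∅=∅
  n10('cb'): parent n6 fail=0; on 'b' 0 → fail=2;  out ∅∪∅=∅
  n16('ad'): parent n1 fail=0; on 'd' 0 → fail=19;  out ∅∪∅=∅
  n18('bc'): parent n2 fail=0; on 'c' 0 → fail=6;  out {6}∪∅={6}
  n20('dd'): parent n19 fail=0; on 'd' 0 → fail=19;  out {7}∪∅={7}
  n4('baa'): parent n3 fail=1; on 'a' 1→0 → fail=1;  out ∅∪{0}={0}
  n8('ccb'): parent n7 fail=6; on 'b' 6 → fail=10;  out ∅∪∅=∅
  n11('cbb'): parent n10 fail=2; on 'b' 2→0 → fail=2;  out ∅∪∅=∅
  n13('ccd'): parent n7 fail=6; on 'd' 6→0 → fail=19;  out ∅∪∅=∅
  n17('add'): parent n16 fail=19; on 'd' 19 → fail=20;  out {5}∪{7}={5,7}
  n5('baac'): parent n4 fail=1; on 'c' 1→0 → fail=6;  out {1}∪∅={1}
  n9('ccbc'): parent n8 fail=10; on 'c' 10→2 → fail=18;  out {2}∪{6}={2,6}
  n12('cbbd'): parent n11 fail=2; on 'd' 2→0 → fail=19;  out {3}∪∅={3}
  n14('ccdc'): parent n13 fail=19; on 'c' 19→0 → fail=6;  out ∅∪∅=∅
  n15('ccdcb'): parent n14 fail=6; on 'b' 6 → fail=10;  out {4}∪∅={4}

Scan:
i=0 'b': node 0→2
i=1 'a': node 2→3  emit P0@[1:1]
i=2 'a': node 3→4  emit P0@[2:2]
i=3 'c': node 4→5  emit P1@[0:3]
i=4 'c': node 5→7 (via fail)
i=5 'a': node 7→1 (via fail)  emit P0@[5:5]
i=6 'd': node 1→16
i=7 'd': node 16→17  emit P5@[5:7],P7@[6:7]
i=8 'a': node 17→1 (via fail)  emit P0@[8:8]
i=9 'd': node 1→16
i=10 'b': node 16→2 (via fail)
i=11 'a': node 2→3  emit P0@[11:11]
i=12 'a': node 3→4  emit P0@[12:12]
i=13 'c': node 4→5  emit P1@[10:13]
i=14 'b': node 5→10 (via fail)
i=15 'b': node 10→11
i=16 'c': node 11→18 (via fail)  emit P6@[15:16]
i=17 'b': node 18→10 (via fail)
i=18 'c': node 10→18 (via fail)  emit P6@[17:18]
i=19 'd': node 18→19 (via fail)

Matches: [[1,0],[2,0],[3,1],[5,0],[7,5],[7,7],[8,0],[11,0],[12,0],[13,1],[16,6],[18,6]]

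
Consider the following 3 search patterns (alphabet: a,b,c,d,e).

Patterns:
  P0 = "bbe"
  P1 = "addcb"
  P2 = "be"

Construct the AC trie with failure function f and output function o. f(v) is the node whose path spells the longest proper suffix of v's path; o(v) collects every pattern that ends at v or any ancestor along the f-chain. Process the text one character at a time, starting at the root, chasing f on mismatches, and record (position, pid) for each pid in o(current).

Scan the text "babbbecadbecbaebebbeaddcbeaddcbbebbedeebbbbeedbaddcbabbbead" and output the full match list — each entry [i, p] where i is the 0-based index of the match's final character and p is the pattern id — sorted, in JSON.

Build:
Trie (insert patterns):
  n0 'ε': a→4 b→1
  n1 'b': b→2 e→9
  n2 'bb': e→3
  n3 'bbe': ·  [P0 ends]
  n4 'a': d→5
  n5 'ad': d→6
  n6 'add': c→7
  n7 'addc': b→8
  n8 'addcb': ·  [P1 ends]
  n9 'be': ·  [P2 ends]

Failure links (BFS by depth):
  fail(1) 'b': from fail(0)=0 chase 'b': 0 ⇒ 0;  out=∅∪out(0)=∅
  fail(4) 'a': from fail(0)=0 chase 'a': 0 ⇒ 0;  out=∅∪out(0)=∅
  fail(2) 'bb': from fail(1)=0 chase 'b': 0 ⇒ 1;  out=∅∪out(1)=∅
  fail(5) 'ad': from fail(4)=0 chase 'd': 0 ⇒ 0;  out=∅∪out(0)=∅
  fail(9) 'be': from fail(1)=0 chase 'e': 0 ⇒ 0;  out={2}∪out(0)={2}
  fail(3) 'bbe': from fail(2)=1 chase 'e': 1 ⇒ 9;  out={0}∪out(9)={0,2}
  fail(6) 'add': from fail(5)=0 chase 'd': 0 ⇒ 0;  out=∅∪out(0)=∅
  fail(7) 'addc': from fail(6)=0 chase 'c': 0 ⇒ 0;  out=∅∪out(0)=∅
  fail(8) 'addcb': from fail(7)=0 chase 'b': 0 ⇒ 1;  out={1}∪out(1)={1}

Run:
i=0 'b': node 0→1
i=1 'a': node 1→4 (fail-walked)
i=2 'b': node 4→1 (fail-walked)
i=3 'b': node 1→2
i=4 'b': node 2→2 (fail-walked)
i=5 'e': node 2→3  emit P0@[3:5],P2@[4:5]
i=6 'c': node 3→0 (fail-walked)
i=7 'a': node 0→4
i=8 'd': node 4→5
i=9 'b': node 5→1 (fail-walked)
i=10 'e': node 1→9  emit P2@[9:10]
i=11 'c': node 9→0 (fail-walked)
i=12 'b': node 0→1
i=13 'a': node 1→4 (fail-walked)
i=14 'e': node 4→0 (fail-walked)
i=15 'b': node 0→1
i=16 'e': node 1→9  emit P2@[15:16]
i=17 'b': node 9→1 (fail-walked)
i=18 'b': node 1→2
i=19 'e': node 2→3  emit P0@[17:19],P2@[18:19]
i=20 'a': node 3→4 (fail-walked)
i=21 'd': node 4→5
i=22 'd': node 5→6
i=23 'c': node 6→7
i=24 'b': node 7→8  emit P1@[20:24]
i=25 'e': node 8→9 (fail-walked)  emit P2@[24:25]
i=26 'a': node 9→4 (fail-walked)
i=27 'd': node 4→5
i=28 'd': node 5→6
i=29 'c': node 6→7
i=30 'b': node 7→8  emit P1@[26:30]
i=31 'b': node 8→2 (fail-walked)
i=32 'e': node 2→3  emit P0@[30:32],P2@[31:32]
i=33 'b': node 3→1 (fail-walked)
i=34 'b': node 1→2
i=35 'e': node 2→3  emit P0@[33:35],P2@[34:35]
i=36 'd': node 3→0 (fail-walked)
i=37 'e': node 0→0
i=38 'e': node 0→0
i=39 'b': node 0→1
i=40 'b': node 1→2
i=41 'b': node 2→2 (fail-walked)
i=42 'b': node 2→2 (fail-walked)
i=43 'e': node 2→3  emit P0@[41:43],P2@[42:43]
i=44 'e': node 3→0 (fail-walked)
i=45 'd': node 0→0
i=46 'b': node 0→1
i=47 'a': node 1→4 (fail-walked)
i=48 'd': node 4→5
i=49 'd': node 5→6
i=50 'c': node 6→7
i=51 'b': node 7→8  emit P1@[47:51]
i=52 'a': node 8→4 (fail-walked)
i=53 'b': node 4→1 (fail-walked)
i=54 'b': node 1→2
i=55 'b': node 2→2 (fail-walked)
i=56 'e': node 2→3  emit P0@[54:56],P2@[55:56]
i=57 'a': node 3→4 (fail-walked)
i=58 'd': node 4→5

Matches: [[5,0],[5,2],[10,2],[16,2],[19,0],[19,2],[24,1],[25,2],[30,1],[32,0],[32,2],[35,0],[35,2],[43,0],[43,2],[51,1],[56,0],[56,2]]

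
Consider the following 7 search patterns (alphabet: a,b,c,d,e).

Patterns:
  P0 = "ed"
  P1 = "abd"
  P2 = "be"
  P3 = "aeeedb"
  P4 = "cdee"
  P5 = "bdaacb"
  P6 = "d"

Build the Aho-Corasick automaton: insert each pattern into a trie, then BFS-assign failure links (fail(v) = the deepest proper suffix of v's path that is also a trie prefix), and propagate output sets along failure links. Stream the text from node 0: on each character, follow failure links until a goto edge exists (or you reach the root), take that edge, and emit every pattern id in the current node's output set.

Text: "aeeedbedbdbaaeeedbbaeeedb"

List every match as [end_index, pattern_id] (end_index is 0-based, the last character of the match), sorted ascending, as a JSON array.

Build automaton:
Trie nodes:
  0='ε' goto a→3 b→6 c→13 d→22 e→1
  1='e' goto d→2
  2='ed' goto ·  ←P0
  3='a' goto b→4 e→8
  4='ab' goto d→5
  5='abd' goto ·  ←P1
  6='b' goto d→17 e→7
  7='be' goto ·  ←P2
  8='ae' goto e→9
  9='aee' goto e→10
  10='aeee' goto d→11
  11='aeeed' goto b→12
  12='aeeedb' goto ·  ←P3
  13='c' goto d→14
  14='cd' goto e→15
  15='cde' goto e→16
  16='cdee' goto ·  ←P4
  17='bd' goto a→18
  18='bda' goto a→19
  19='bdaa' goto c→20
  20='bdaac' goto b→21
  21='bdaacb' goto ·  ←P5
  22='d' goto ·  ←P6

BFS fail/out derivation:
  fail(1) 'e': from fail(0)=0 chase 'e': 0 ⇒ 0;  out=∅∪out(0)=∅
  fail(3) 'a': from fail(0)=0 chase 'a': 0 ⇒ 0;  out=∅∪out(0)=∅
  fail(6) 'b': from fail(0)=0 chase 'b': 0 ⇒ 0;  out=∅∪out(0)=∅
  fail(13) 'c': from fail(0)=0 chase 'c': 0 ⇒ 0;  out=∅∪out(0)=∅
  fail(22) 'd': from fail(0)=0 chase 'd': 0 ⇒ 0;  out={6}∪out(0)={6}
  fail(2) 'ed': from fail(1)=0 chase 'd': 0 ⇒ 22;  out={0}∪out(22)={0,6}
  fail(4) 'ab': from fail(3)=0 chase 'b': 0 ⇒ 6;  out=∅∪out(6)=∅
  fail(7) 'be': from fail(6)=0 chase 'e': 0 ⇒ 1;  out={2}∪out(1)={2}
  fail(8) 'ae': from fail(3)=0 chase 'e': 0 ⇒ 1;  out=∅∪out(1)=∅
  fail(14) 'cd': from fail(13)=0 chase 'd': 0 ⇒ 22;  out=∅∪out(22)={6}
  fail(17) 'bd': from fail(6)=0 chase 'd': 0 ⇒ 22;  out=∅∪out(22)={6}
  fail(5) 'abd': from fail(4)=6 chase 'd': 6 ⇒ 17;  out={1}∪out(17)={1,6}
  fail(9) 'aee': from fail(8)=1 chase 'e': 1→0 ⇒ 1;  out=∅∪out(1)=∅
  fail(15) 'cde': from fail(14)=22 chase 'e': 22→0 ⇒ 1;  out=∅∪out(1)=∅
  fail(18) 'bda': from fail(17)=22 chase 'a': 22→0 ⇒ 3;  out=∅∪out(3)=∅
  fail(10) 'aeee': from fail(9)=1 chase 'e': 1→0 ⇒ 1;  out=∅∪out(1)=∅
  fail(16) 'cdee': from fail(15)=1 chase 'e': 1→0 ⇒ 1;  out={4}∪out(1)={4}
  fail(19) 'bdaa': from fail(18)=3 chase 'a': 3→0 ⇒ 3;  out=∅∪out(3)=∅
  fail(11) 'aeeed': from fail(10)=1 chase 'd': 1 ⇒ 2;  out=∅∪out(2)={0,6}
  fail(20) 'bdaac': from fail(19)=3 chase 'c': 3→0 ⇒ 13;  out=∅∪out(13)=∅
  fail(12) 'aeeedb': from fail(11)=2 chase 'b': 2→22→0 ⇒ 6;  out={3}∪out(6)={3}
  fail(21) 'bdaacb': from fail(20)=13 chase 'b': 13→0 ⇒ 6;  out={5}∪out(6)={5}

Run:
i=0 'a': node 0→3
i=1 'e': node 3→8
i=2 'e': node 8→9
i=3 'e': node 9→10
i=4 'd': node 10→11  → match P0@[3:4],P6@[4:4]
i=5 'b': node 11→12  → match P3@[0:5]
i=6 'e': node 12→7 (via fail)  → match P2@[5:6]
i=7 'd': node 7→2 (via fail)  → match P0@[6:7],P6@[7:7]
i=8 'b': node 2→6 (via fail)
i=9 'd': node 6→17  → match P6@[9:9]
i=10 'b': node 17→6 (via fail)
i=11 'a': node 6→3 (via fail)
i=12 'a': node 3→3 (via fail)
i=13 'e': node 3→8
i=14 'e': node 8→9
i=15 'e': node 9→10
i=16 'd': node 10→11  → match P0@[15:16],P6@[16:16]
i=17 'b': node 11→12  → match P3@[12:17]
i=18 'b': node 12→6 (via fail)
i=19 'a': node 6→3 (via fail)
i=20 'e': node 3→8
i=21 'e': node 8→9
i=22 'e': node 9→10
i=23 'd': node 10→11  → match P0@[22:23],P6@[23:23]
i=24 'b': node 11→12  → match P3@[19:24]

All matches (sorted): [[4,0],[4,6],[5,3],[6,2],[7,0],[7,6],[9,6],[16,0],[16,6],[17,3],[23,0],[23,6],[24,3]]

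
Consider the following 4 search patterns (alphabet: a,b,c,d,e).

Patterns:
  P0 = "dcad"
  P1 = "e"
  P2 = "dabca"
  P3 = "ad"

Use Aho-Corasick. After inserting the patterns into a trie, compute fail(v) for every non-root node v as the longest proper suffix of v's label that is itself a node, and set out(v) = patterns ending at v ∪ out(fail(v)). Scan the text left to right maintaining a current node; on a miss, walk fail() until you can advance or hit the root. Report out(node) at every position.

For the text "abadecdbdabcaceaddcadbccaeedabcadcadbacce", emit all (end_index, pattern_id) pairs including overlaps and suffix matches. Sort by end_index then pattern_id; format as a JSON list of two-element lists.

Construct AC machine:
Trie nodes:
  0='ε' goto a→10 d→1 e→5
  1='d' goto a→6 c→2
  2='dc' goto a→3
  3='dca' goto d→4
  4='dcad' goto ·  [P0 ends]
  5='e' goto ·  [P1 ends]
  6='da' goto b→7
  7='dab' goto c→8
  8='dabc' goto a→9
  9='dabca' goto ·  [P2 ends]
  10='a' goto d→11
  11='ad' goto ·  [P3 ends]

Failure links (BFS by depth):
  fail(1) 'd': from fail(0)=0 chase 'd': 0 ⇒ 0;  out=∅∪out(0)=∅
  fail(5) 'e': from fail(0)=0 chase 'e': 0 ⇒ 0;  out={1}∪out(0)={1}
  fail(10) 'a': from fail(0)=0 chase 'a': 0 ⇒ 0;  out=∅∪out(0)=∅
  fail(2) 'dc': from fail(1)=0 chase 'c': 0 ⇒ 0;  out=∅∪out(0)=∅
  fail(6) 'da': from fail(1)=0 chase 'a': 0 ⇒ 10;  out=∅∪out(10)=∅
  fail(11) 'ad': from fail(10)=0 chase 'd': 0 ⇒ 1;  out={3}∪out(1)={3}
  fail(3) 'dca': from fail(2)=0 chase 'a': 0 ⇒ 10;  out=∅∪out(10)=∅
  fail(7) 'dab': from fail(6)=10 chase 'b': 10→0 ⇒ 0;  out=∅∪out(0)=∅
  fail(4) 'dcad': from fail(3)=10 chase 'd': 10 ⇒ 11;  out={0}∪out(11)={0,3}
  fail(8) 'dabc': from fail(7)=0 chase 'c': 0 ⇒ 0;  out=∅∪out(0)=∅
  fail(9) 'dabca': from fail(8)=0 chase 'a': 0 ⇒ 10;  out={2}∪out(10)={2}

Scan:
pos 0 'a': at 10
pos 1 'b': at 0 (fail-walked)
pos 2 'a': at 10
pos 3 'd': at 11  → match P3@[2:3]
pos 4 'e': at 5 (fail-walked)  → match P1@[4:4]
pos 5 'c': at 0 (fail-walked)
pos 6 'd': at 1
pos 7 'b': at 0 (fail-walked)
pos 8 'd': at 1
pos 9 'a': at 6
pos 10 'b': at 7
pos 11 'c': at 8
pos 12 'a': at 9  → match P2@[8:12]
pos 13 'c': at 0 (fail-walked)
pos 14 'e': at 5  → match P1@[14:14]
pos 15 'a': at 10 (fail-walked)
pos 16 'd': at 11  → match P3@[15:16]
pos 17 'd': at 1 (fail-walked)
pos 18 'c': at 2
pos 19 'a': at 3
pos 20 'd': at 4  → match P0@[17:20],P3@[19:20]
pos 21 'b': at 0 (fail-walked)
pos 22 'c': at 0
pos 23 'c': at 0
pos 24 'a': at 10
pos 25 'e': at 5 (fail-walked)  → match P1@[25:25]
pos 26 'e': at 5 (fail-walked)  → match P1@[26:26]
pos 27 'd': at 1 (fail-walked)
pos 28 'a': at 6
pos 29 'b': at 7
pos 30 'c': at 8
pos 31 'a': at 9  → match P2@[27:31]
pos 32 'd': at 11 (fail-walked)  → match P3@[31:32]
pos 33 'c': at 2 (fail-walked)
pos 34 'a': at 3
pos 35 'd': at 4  → match P0@[32:35],P3@[34:35]
pos 36 'b': at 0 (fail-walked)
pos 37 'a': at 10
pos 38 'c': at 0 (fail-walked)
pos 39 'c': at 0
pos 40 'e': at 5  → match P1@[40:40]

Matches: [[3,3],[4,1],[12,2],[14,1],[16,3],[20,0],[20,3],[25,1],[26,1],[31,2],[32,3],[35,0],[35,3],[40,1]]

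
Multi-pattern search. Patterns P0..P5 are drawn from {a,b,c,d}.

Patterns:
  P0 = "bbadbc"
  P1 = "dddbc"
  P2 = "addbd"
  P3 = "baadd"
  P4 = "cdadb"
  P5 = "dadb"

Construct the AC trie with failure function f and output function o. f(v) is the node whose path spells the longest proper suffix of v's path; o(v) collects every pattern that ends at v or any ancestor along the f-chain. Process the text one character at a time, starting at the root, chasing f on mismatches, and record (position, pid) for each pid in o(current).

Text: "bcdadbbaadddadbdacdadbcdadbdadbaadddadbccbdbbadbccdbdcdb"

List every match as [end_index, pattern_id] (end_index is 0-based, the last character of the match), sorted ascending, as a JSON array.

Construct AC machine:
Trie (insert patterns):
  n0 'ε': a→12 b→1 c→21 d→7
  n1 'b': a→17 b→2
  n2 'bb': a→3
  n3 'bba': d→4
  n4 'bbad': b→5
  n5 'bbadb': c→6
  n6 'bbadbc': ·  ←P0
  n7 'd': a→26 d→8
  n8 'dd': d→9
  n9 'ddd': b→10
  n10 'dddb': c→11
  n11 'dddbc': ·  ←P1
  n12 'a': d→13
  n13 'ad': d→14
  n14 'add': b→15
  n15 'addb': d→16
  n16 'addbd': ·  ←P2
  n17 'ba': a→18
  n18 'baa': d→19
  n19 'baad': d→20
  n20 'baadd': ·  ←P3
  n21 'c': d→22
  n22 'cd': a→23
  n23 'cda': d→24
  n24 'cdad': b→25
  n25 'cdadb': ·  ←P4
  n26 'da': d→27
  n27 'dad': b→28
  n28 'dadb': ·  ←P5

Failure links (BFS by depth):
  n1('b'): parent n0 fail=0; on 'b' 0 → fail=0;  out ∅∪∅=∅
  n7('d'): parent n0 fail=0; on 'd' 0 → fail=0;  out ∅∪∅=∅
  n12('a'): parent n0 fail=0; on 'a' 0 → fail=0;  out ∅∪∅=∅
  n21('c'): parent n0 fail=0; on 'c' 0 → fail=0;  out ∅∪∅=∅
  n2('bb'): parent n1 fail=0; on 'b' 0 → fail=1;  out ∅∪∅=∅
  n8('dd'): parent n7 fail=0; on 'd' 0 → fail=7;  out ∅∪∅=∅
  n13('ad'): parent n12 fail=0; on 'd' 0 → fail=7;  out ∅∪∅=∅
  n17('ba'): parent n1 fail=0; on 'a' 0 → fail=12;  out ∅∪∅=∅
  n22('cd'): parent n21 fail=0; on 'd' 0 → fail=7;  out ∅∪∅=∅
  n26('da'): parent n7 fail=0; on 'a' 0 → fail=12;  out ∅∪∅=∅
  n3('bba'): parent n2 fail=1; on 'a' 1 → fail=17;  out ∅∪∅=∅
  n9('ddd'): parent n8 fail=7; on 'd' 7 → fail=8;  out ∅∪∅=∅
  n14('add'): parent n13 fail=7; on 'd' 7 → fail=8;  out ∅∪∅=∅
  n18('baa'): parent n17 fail=12; on 'a' 12→0 → fail=12;  out ∅∪∅=∅
  n23('cda'): parent n22 fail=7; on 'a' 7 → fail=26;  out ∅∪∅=∅
  n27('dad'): parent n26 fail=12; on 'd' 12 → fail=13;  out ∅∪∅=∅
  n4('bbad'): parent n3 fail=17; on 'd' 17→12 → fail=13;  out ∅∪∅=∅
  n10('dddb'): parent n9 fail=8; on 'b' 8→7→0 → fail=1;  out ∅∪∅=∅
  n15('addb'): parent n14 fail=8; on 'b' 8→7→0 → fail=1;  out ∅∪∅=∅
  n19('baad'): parent n18 fail=12; on 'd' 12 → fail=13;  out ∅∪∅=∅
  n24('cdad'): parent n23 fail=26; on 'd' 26 → fail=27;  out ∅∪∅=∅
  n28('dadb'): parent n27 fail=13; on 'b' 13→7→0 → fail=1;  out {5}∪∅={5}
  n5('bbadb'): parent n4 fail=13; on 'b' 13→7→0 → fail=1;  out ∅∪∅=∅
  n11('dddbc'): parent n10 fail=1; on 'c' 1→0 → fail=21;  out {1}∪∅={1}
  n16('addbd'): parent n15 fail=1; on 'd' 1→0 → fail=7;  out {2}∪∅={2}
  n20('baadd'): parent n19 fail=13; on 'd' 13 → fail=14;  out {3}∪∅={3}
  n25('cdadb'): parent n24 fail=27; on 'b' 27 → fail=28;  out {4}∪{5}={4,5}
  n6('bbadbc'): parent n5 fail=1; on 'c' 1→0 → fail=21;  out {0}∪∅={0}

Run:
pos 0 'b': at 1
pos 1 'c': at 21 (fail-walked)
pos 2 'd': at 22
pos 3 'a': at 23
pos 4 'd': at 24
pos 5 'b': at 25  ** P4@[1:5],P5@[2:5]
pos 6 'b': at 2 (fail-walked)
pos 7 'a': at 3
pos 8 'a': at 18 (fail-walked)
pos 9 'd': at 19
pos 10 'd': at 20  ** P3@[6:10]
pos 11 'd': at 9 (fail-walked)
pos 12 'a': at 26 (fail-walked)
pos 13 'd': at 27
pos 14 'b': at 28  ** P5@[11:14]
pos 15 'd': at 7 (fail-walked)
pos 16 'a': at 26
pos 17 'c': at 21 (fail-walked)
pos 18 'd': at 22
pos 19 'a': at 23
pos 20 'd': at 24
pos 21 'b': at 25  ** P4@[17:21],P5@[18:21]
pos 22 'c': at 21 (fail-walked)
pos 23 'd': at 22
pos 24 'a': at 23
pos 25 'd': at 24
pos 26 'b': at 25  ** P4@[22:26],P5@[23:26]
pos 27 'd': at 7 (fail-walked)
pos 28 'a': at 26
pos 29 'd': at 27
pos 30 'b': at 28  ** P5@[27:30]
pos 31 'a': at 17 (fail-walked)
pos 32 'a': at 18
pos 33 'd': at 19
pos 34 'd': at 20  ** P3@[30:34]
pos 35 'd': at 9 (fail-walked)
pos 36 'a': at 26 (fail-walked)
pos 37 'd': at 27
pos 38 'b': at 28  ** P5@[35:38]
pos 39 'c': at 21 (fail-walked)
pos 40 'c': at 21 (fail-walked)
pos 41 'b': at 1 (fail-walked)
pos 42 'd': at 7 (fail-walked)
pos 43 'b': at 1 (fail-walked)
pos 44 'b': at 2
pos 45 'a': at 3
pos 46 'd': at 4
pos 47 'b': at 5
pos 48 'c': at 6  ** P0@[43:48]
pos 49 'c': at 21 (fail-walked)
pos 50 'd': at 22
pos 51 'b': at 1 (fail-walked)
pos 52 'd': at 7 (fail-walked)
pos 53 'c': at 21 (fail-walked)
pos 54 'd': at 22
pos 55 'b': at 1 (fail-walked)

All matches (sorted): [[5,4],[5,5],[10,3],[14,5],[21,4],[21,5],[26,4],[26,5],[30,5],[34,3],[38,5],[48,0]]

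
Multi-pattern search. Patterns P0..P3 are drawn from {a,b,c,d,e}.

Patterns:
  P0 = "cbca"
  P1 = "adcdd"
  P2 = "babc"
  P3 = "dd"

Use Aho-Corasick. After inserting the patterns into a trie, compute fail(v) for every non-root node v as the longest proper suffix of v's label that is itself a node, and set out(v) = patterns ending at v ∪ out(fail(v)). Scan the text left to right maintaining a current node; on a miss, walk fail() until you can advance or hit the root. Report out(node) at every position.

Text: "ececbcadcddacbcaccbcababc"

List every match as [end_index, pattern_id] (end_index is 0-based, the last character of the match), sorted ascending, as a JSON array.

Build automaton:
Trie (insert patterns):
  0='ε' goto a→5 b→10 c→1 d→14
  1='c' goto b→2
  2='cb' goto c→3
  3='cbc' goto a→4
  4='cbca' goto ·  ←P0
  5='a' goto d→6
  6='ad' goto c→7
  7='adc' goto d→8
  8='adcd' goto d→9
  9='adcdd' goto ·  ←P1
  10='b' goto a→11
  11='ba' goto b→12
  12='bab' goto c→13
  13='babc' goto ·  ←P2
  14='d' goto d→15
  15='dd' goto ·  ←P3

BFS fail/out derivation:
  fail(1) 'c': from fail(0)=0 chase 'c': 0 ⇒ 0;  out=∅∪out(0)=∅
  fail(5) 'a': from fail(0)=0 chase 'a': 0 ⇒ 0;  out=∅∪out(0)=∅
  fail(10) 'b': from fail(0)=0 chase 'b': 0 ⇒ 0;  out=∅∪out(0)=∅
  fail(14) 'd': from fail(0)=0 chase 'd': 0 ⇒ 0;  out=∅∪out(0)=∅
  fail(2) 'cb': from fail(1)=0 chase 'b': 0 ⇒ 10;  out=∅∪out(10)=∅
  fail(6) 'ad': from fail(5)=0 chase 'd': 0 ⇒ 14;  out=∅∪out(14)=∅
  fail(11) 'ba': from fail(10)=0 chase 'a': 0 ⇒ 5;  out=∅∪out(5)=∅
  fail(15) 'dd': from fail(14)=0 chase 'd': 0 ⇒ 14;  out={3}∪out(14)={3}
  fail(3) 'cbc': from fail(2)=10 chase 'c': 10→0 ⇒ 1;  out=∅∪out(1)=∅
  fail(7) 'adc': from fail(6)=14 chase 'c': 14→0 ⇒ 1;  out=∅∪out(1)=∅
  fail(12) 'bab': from fail(11)=5 chase 'b': 5→0 ⇒ 10;  out=∅∪out(10)=∅
  fail(4) 'cbca': from fail(3)=1 chase 'a': 1→0 ⇒ 5;  out={0}∪out(5)={0}
  fail(8) 'adcd': from fail(7)=1 chase 'd': 1→0 ⇒ 14;  out=∅∪out(14)=∅
  fail(13) 'babc': from fail(12)=10 chase 'c': 10→0 ⇒ 1;  out={2}∪out(1)={2}
  fail(9) 'adcdd': from fail(8)=14 chase 'd': 14 ⇒ 15;  out={1}∪out(15)={1,3}

Scan:
i=0 'e': node 0→0
i=1 'c': node 0→1
i=2 'e': node 1→0 (fail-walked)
i=3 'c': node 0→1
i=4 'b': node 1→2
i=5 'c': node 2→3
i=6 'a': node 3→4  ** P0@[3:6]
i=7 'd': node 4→6 (fail-walked)
i=8 'c': node 6→7
i=9 'd': node 7→8
i=10 'd': node 8→9  ** P1@[6:10],P3@[9:10]
i=11 'a': node 9→5 (fail-walked)
i=12 'c': node 5→1 (fail-walked)
i=13 'b': node 1→2
i=14 'c': node 2→3
i=15 'a': node 3→4  ** P0@[12:15]
i=16 'c': node 4→1 (fail-walked)
i=17 'c': node 1→1 (fail-walked)
i=18 'b': node 1→2
i=19 'c': node 2→3
i=20 'a': node 3→4  ** P0@[17:20]
i=21 'b': node 4→10 (fail-walked)
i=22 'a': node 10→11
i=23 'b': node 11→12
i=24 'c': node 12→13  ** P2@[21:24]

Result: [[6,0],[10,1],[10,3],[15,0],[20,0],[24,2]]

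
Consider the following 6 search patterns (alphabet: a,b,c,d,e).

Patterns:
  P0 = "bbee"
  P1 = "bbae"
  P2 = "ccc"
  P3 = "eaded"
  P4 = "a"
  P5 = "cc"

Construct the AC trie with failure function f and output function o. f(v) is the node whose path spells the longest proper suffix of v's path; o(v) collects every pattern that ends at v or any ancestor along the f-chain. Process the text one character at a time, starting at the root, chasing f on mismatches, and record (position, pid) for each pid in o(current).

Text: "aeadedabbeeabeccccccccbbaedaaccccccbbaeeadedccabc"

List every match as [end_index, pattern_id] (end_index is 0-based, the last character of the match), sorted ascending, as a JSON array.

Build automaton:
Trie (insert patterns):
  0='ε' goto a→15 b→1 c→7 e→10
  1='b' goto b→2
  2='bb' goto a→5 e→3
  3='bbe' goto e→4
  4='bbee' goto ·  [P0 ends]
  5='bba' goto e→6
  6='bbae' goto ·  [P1 ends]
  7='c' goto c→8
  8='cc' goto c→9  [P5 ends]
  9='ccc' goto ·  [P2 ends]
  10='e' goto a→11
  11='ea' goto d→12
  12='ead' goto e→13
  13='eade' goto d→14
  14='eaded' goto ·  [P3 ends]
  15='a' goto ·  [P4 ends]

BFS fail/out derivation:
  fail(1) 'b': from fail(0)=0 chase 'b': 0 ⇒ 0;  out=∅∪out(0)=∅
  fail(7) 'c': from fail(0)=0 chase 'c': 0 ⇒ 0;  out=∅∪out(0)=∅
  fail(10) 'e': from fail(0)=0 chase 'e': 0 ⇒ 0;  out=∅∪out(0)=∅
  fail(15) 'a': from fail(0)=0 chase 'a': 0 ⇒ 0;  out={4}∪out(0)={4}
  fail(2) 'bb': from fail(1)=0 chase 'b': 0 ⇒ 1;  out=∅∪out(1)=∅
  fail(8) 'cc': from fail(7)=0 chase 'c': 0 ⇒ 7;  out={5}∪out(7)={5}
  fail(11) 'ea': from fail(10)=0 chase 'a': 0 ⇒ 15;  out=∅∪out(15)={4}
  fail(3) 'bbe': from fail(2)=1 chase 'e': 1→0 ⇒ 10;  out=∅∪out(10)=∅
  fail(5) 'bba': from fail(2)=1 chase 'a': 1→0 ⇒ 15;  out=∅∪out(15)={4}
  fail(9) 'ccc': from fail(8)=7 chase 'c': 7 ⇒ 8;  out={2}∪out(8)={2,5}
  fail(12) 'ead': from fail(11)=15 chase 'd': 15→0 ⇒ 0;  out=∅∪out(0)=∅
  fail(4) 'bbee': from fail(3)=10 chase 'e': 10→0 ⇒ 10;  out={0}∪out(10)={0}
  fail(6) 'bbae': from fail(5)=15 chase 'e': 15→0 ⇒ 10;  out={1}∪out(10)={1}
  fail(13) 'eade': from fail(12)=0 chase 'e': 0 ⇒ 10;  out=∅∪out(10)=∅
  fail(14) 'eaded': from fail(13)=10 chase 'd': 10→0 ⇒ 0;  out={3}∪out(0)={3}

Text stream:
[0] read 'a'  n0⇒n15  emit P4@[0:0]
[1] read 'e'  n15⇒n10 ·f
[2] read 'a'  n10⇒n11  emit P4@[2:2]
[3] read 'd'  n11⇒n12
[4] read 'e'  n12⇒n13
[5] read 'd'  n13⇒n14  emit P3@[1:5]
[6] read 'a'  n14⇒n15 ·f  emit P4@[6:6]
[7] read 'b'  n15⇒n1 ·f
[8] read 'b'  n1⇒n2
[9] read 'e'  n2⇒n3
[10] read 'e'  n3⇒n4  emit P0@[7:10]
[11] read 'a'  n4⇒n11 ·f  emit P4@[11:11]
[12] read 'b'  n11⇒n1 ·f
[13] read 'e'  n1⇒n10 ·f
[14] read 'c'  n10⇒n7 ·f
[15] read 'c'  n7⇒n8  emit P5@[14:15]
[16] read 'c'  n8⇒n9  emit P2@[14:16],P5@[15:16]
[17] read 'c'  n9⇒n9 ·f  emit P2@[15:17],P5@[16:17]
[18] read 'c'  n9⇒n9 ·f  emit P2@[16:18],P5@[17:18]
[19] read 'c'  n9⇒n9 ·f  emit P2@[17:19],P5@[18:19]
[20] read 'c'  n9⇒n9 ·f  emit P2@[18:20],P5@[19:20]
[21] read 'c'  n9⇒n9 ·f  emit P2@[19:21],P5@[20:21]
[22] read 'b'  n9⇒n1 ·f
[23] read 'b'  n1⇒n2
[24] read 'a'  n2⇒n5  emit P4@[24:24]
[25] read 'e'  n5⇒n6  emit P1@[22:25]
[26] read 'd'  n6⇒n0 ·f
[27] read 'a'  n0⇒n15  emit P4@[27:27]
[28] read 'a'  n15⇒n15 ·f  emit P4@[28:28]
[29] read 'c'  n15⇒n7 ·f
[30] read 'c'  n7⇒n8  emit P5@[29:30]
[31] read 'c'  n8⇒n9  emit P2@[29:31],P5@[30:31]
[32] read 'c'  n9⇒n9 ·f  emit P2@[30:32],P5@[31:32]
[33] read 'c'  n9⇒n9 ·f  emit P2@[31:33],P5@[32:33]
[34] read 'c'  n9⇒n9 ·f  emit P2@[32:34],P5@[33:34]
[35] read 'b'  n9⇒n1 ·f
[36] read 'b'  n1⇒n2
[37] read 'a'  n2⇒n5  emit P4@[37:37]
[38] read 'e'  n5⇒n6  emit P1@[35:38]
[39] read 'e'  n6⇒n10 ·f
[40] read 'a'  n10⇒n11  emit P4@[40:40]
[41] read 'd'  n11⇒n12
[42] read 'e'  n12⇒n13
[43] read 'd'  n13⇒n14  emit P3@[39:43]
[44] read 'c'  n14⇒n7 ·f
[45] read 'c'  n7⇒n8  emit P5@[44:45]
[46] read 'a'  n8⇒n15 ·f  emit P4@[46:46]
[47] read 'b'  n15⇒n1 ·f
[48] read 'c'  n1⇒n7 ·f

Matches: [[0,4],[2,4],[5,3],[6,4],[10,0],[11,4],[15,5],[16,2],[16,5],[17,2],[17,5],[18,2],[18,5],[19,2],[19,5],[20,2],[20,5],[21,2],[21,5],[24,4],[25,1],[27,4],[28,4],[30,5],[31,2],[31,5],[32,2],[32,5],[33,2],[33,5],[34,2],[34,5],[37,4],[38,1],[40,4],[43,3],[45,5],[46,4]]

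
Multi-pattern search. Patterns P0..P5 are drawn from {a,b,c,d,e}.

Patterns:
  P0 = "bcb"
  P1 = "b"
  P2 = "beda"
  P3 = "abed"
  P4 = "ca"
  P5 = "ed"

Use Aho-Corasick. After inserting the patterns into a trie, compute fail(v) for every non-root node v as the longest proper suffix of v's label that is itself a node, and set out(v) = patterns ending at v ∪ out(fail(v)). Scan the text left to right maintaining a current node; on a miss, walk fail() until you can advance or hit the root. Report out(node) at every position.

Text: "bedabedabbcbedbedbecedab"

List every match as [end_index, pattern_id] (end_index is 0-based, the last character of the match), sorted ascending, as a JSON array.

Construct AC machine:
Trie nodes:
  n0 'ε': a→7 b→1 c→11 e→13
  n1 'b': c→2 e→4  [P1 ends]
  n2 'bc': b→3
  n3 'bcb': ·  [P0 ends]
  n4 'be': d→5
  n5 'bed': a→6
  n6 'beda': ·  [P2 ends]
  n7 'a': b→8
  n8 'ab': e→9
  n9 'abe': d→10
  n10 'abed': ·  [P3 ends]
  n11 'c': a→12
  n12 'ca': ·  [P4 ends]
  n13 'e': d→14
  n14 'ed': ·  [P5 ends]

BFS fail/out derivation:
  n1('b'): parent n0 fail=0; on 'b' 0 → fail=0;  out {1}∪∅={1}
  n7('a'): parent n0 fail=0; on 'a' 0 → fail=0;  out ∅∪∅=∅
  n11('c'): parent n0 fail=0; on 'c' 0 → fail=0;  out ∅∪∅=∅
  n13('e'): parent n0 fail=0; on 'e' 0 → fail=0;  out ∅∪∅=∅
  n2('bc'): parent n1 fail=0; on 'c' 0 → fail=11;  out ∅∪∅=∅
  n4('be'): parent n1 fail=0; on 'e' 0 → fail=13;  out ∅∪∅=∅
  n8('ab'): parent n7 fail=0; on 'b' 0 → fail=1;  out ∅∪{1}={1}
  n12('ca'): parent n11 fail=0; on 'a' 0 → fail=7;  out {4}∪∅={4}
  n14('ed'): parent n13 fail=0; on 'd' 0 → fail=0;  out {5}∪∅={5}
  n3('bcb'): parent n2 fail=11; on 'b' 11→0 → fail=1;  out {0}∪{1}={0,1}
  n5('bed'): parent n4 fail=13; on 'd' 13 → fail=14;  out ∅∪{5}={5}
  n9('abe'): parent n8 fail=1; on 'e' 1 → fail=4;  out ∅∪∅=∅
  n6('beda'): parent n5 fail=14; on 'a' 14→0 → fail=7;  out {2}∪∅={2}
  n10('abed'): parent n9 fail=4; on 'd' 4 → fail=5;  out {3}∪{5}={3,5}

Text stream:
pos 0 'b': at 1  emit P1@[0:0]
pos 1 'e': at 4
pos 2 'd': at 5  emit P5@[1:2]
pos 3 'a': at 6  emit P2@[0:3]
pos 4 'b': at 8 ·f  emit P1@[4:4]
pos 5 'e': at 9
pos 6 'd': at 10  emit P3@[3:6],P5@[5:6]
pos 7 'a': at 6 ·f  emit P2@[4:7]
pos 8 'b': at 8 ·f  emit P1@[8:8]
pos 9 'b': at 1 ·f  emit P1@[9:9]
pos 10 'c': at 2
pos 11 'b': at 3  emit P0@[9:11],P1@[11:11]
pos 12 'e': at 4 ·f
pos 13 'd': at 5  emit P5@[12:13]
pos 14 'b': at 1 ·f  emit P1@[14:14]
pos 15 'e': at 4
pos 16 'd': at 5  emit P5@[15:16]
pos 17 'b': at 1 ·f  emit P1@[17:17]
pos 18 'e': at 4
pos 19 'c': at 11 ·f
pos 20 'e': at 13 ·f
pos 21 'd': at 14  emit P5@[20:21]
pos 22 'a': at 7 ·f
pos 23 'b': at 8  emit P1@[23:23]

All matches (sorted): [[0,1],[2,5],[3,2],[4,1],[6,3],[6,5],[7,2],[8,1],[9,1],[11,0],[11,1],[13,5],[14,1],[16,5],[17,1],[21,5],[23,1]]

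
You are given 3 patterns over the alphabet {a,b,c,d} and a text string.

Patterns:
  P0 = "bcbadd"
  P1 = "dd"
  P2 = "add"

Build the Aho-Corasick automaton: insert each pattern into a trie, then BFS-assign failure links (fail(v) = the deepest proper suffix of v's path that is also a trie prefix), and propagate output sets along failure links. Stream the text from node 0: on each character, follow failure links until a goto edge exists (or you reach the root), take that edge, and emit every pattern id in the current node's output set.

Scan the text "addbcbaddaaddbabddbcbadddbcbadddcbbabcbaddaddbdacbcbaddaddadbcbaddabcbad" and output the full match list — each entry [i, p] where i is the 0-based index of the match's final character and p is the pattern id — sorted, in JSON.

Build:
Trie nodes:
  0='ε' goto a→9 b→1 d→7
  1='b' goto c→2
  2='bc' goto b→3
  3='bcb' goto a→4
  4='bcba' goto d→5
  5='bcbad' goto d→6
  6='bcbadd' goto ·  [P0 ends]
  7='d' goto d→8
  8='dd' goto ·  [P1 ends]
  9='a' goto d→10
  10='ad' goto d→11
  11='add' goto ·  [P2 ends]

Failure links (BFS by depth):
  n1('b'): parent n0 fail=0; on 'b' 0 → fail=0;  out ∅∪∅=∅
  n7('d'): parent n0 fail=0; on 'd' 0 → fail=0;  out ∅∪∅=∅
  n9('a'): parent n0 fail=0; on 'a' 0 → fail=0;  out ∅∪∅=∅
  n2('bc'): parent n1 fail=0; on 'c' 0 → fail=0;  out ∅∪∅=∅
  n8('dd'): parent n7 fail=0; on 'd' 0 → fail=7;  out {1}∪∅={1}
  n10('ad'): parent n9 fail=0; on 'd' 0 → fail=7;  out ∅∪∅=∅
  n3('bcb'): parent n2 fail=0; on 'b' 0 → fail=1;  out ∅∪∅=∅
  n11('add'): parent n10 fail=7; on 'd' 7 → fail=8;  out {2}∪{1}={1,2}
  n4('bcba'): parent n3 fail=1; on 'a' 1→0 → fail=9;  out ∅∪∅=∅
  n5('bcbad'): parent n4 fail=9; on 'd' 9 → fail=10;  out ∅∪∅=∅
  n6('bcbadd'): parent n5 fail=10; on 'd' 10 → fail=11;  out {0}∪{1,2}={0,1,2}

Text stream:
[0] read 'a'  n0⇒n9
[1] read 'd'  n9⇒n10
[2] read 'd'  n10⇒n11  → match P1@[1:2],P2@[0:2]
[3] read 'b'  n11⇒n1 (fail-walked)
[4] read 'c'  n1⇒n2
[5] read 'b'  n2⇒n3
[6] read 'a'  n3⇒n4
[7] read 'd'  n4⇒n5
[8] read 'd'  n5⇒n6  → match P0@[3:8],P1@[7:8],P2@[6:8]
[9] read 'a'  n6⇒n9 (fail-walked)
[10] read 'a'  n9⇒n9 (fail-walked)
[11] read 'd'  n9⇒n10
[12] read 'd'  n10⇒n11  → match P1@[11:12],P2@[10:12]
[13] read 'b'  n11⇒n1 (fail-walked)
[14] read 'a'  n1⇒n9 (fail-walked)
[15] read 'b'  n9⇒n1 (fail-walked)
[16] read 'd'  n1⇒n7 (fail-walked)
[17] read 'd'  n7⇒n8  → match P1@[16:17]
[18] read 'b'  n8⇒n1 (fail-walked)
[19] read 'c'  n1⇒n2
[20] read 'b'  n2⇒n3
[21] read 'a'  n3⇒n4
[22] read 'd'  n4⇒n5
[23] read 'd'  n5⇒n6  → match P0@[18:23],P1@[22:23],P2@[21:23]
[24] read 'd'  n6⇒n8 (fail-walked)  → match P1@[23:24]
[25] read 'b'  n8⇒n1 (fail-walked)
[26] read 'c'  n1⇒n2
[27] read 'b'  n2⇒n3
[28] read 'a'  n3⇒n4
[29] read 'd'  n4⇒n5
[30] read 'd'  n5⇒n6  → match P0@[25:30],P1@[29:30],P2@[28:30]
[31] read 'd'  n6⇒n8 (fail-walked)  → match P1@[30:31]
[32] read 'c'  n8⇒n0 (fail-walked)
[33] read 'b'  n0⇒n1
[34] read 'b'  n1⇒n1 (fail-walked)
[35] read 'a'  n1⇒n9 (fail-walked)
[36] read 'b'  n9⇒n1 (fail-walked)
[37] read 'c'  n1⇒n2
[38] read 'b'  n2⇒n3
[39] read 'a'  n3⇒n4
[40] read 'd'  n4⇒n5
[41] read 'd'  n5⇒n6  → match P0@[36:41],P1@[40:41],P2@[39:41]
[42] read 'a'  n6⇒n9 (fail-walked)
[43] read 'd'  n9⇒n10
[44] read 'd'  n10⇒n11  → match P1@[43:44],P2@[42:44]
[45] read 'b'  n11⇒n1 (fail-walked)
[46] read 'd'  n1⇒n7 (fail-walked)
[47] read 'a'  n7⇒n9 (fail-walked)
[48] read 'c'  n9⇒n0 (fail-walked)
[49] read 'b'  n0⇒n1
[50] read 'c'  n1⇒n2
[51] read 'b'  n2⇒n3
[52] read 'a'  n3⇒n4
[53] read 'd'  n4⇒n5
[54] read 'd'  n5⇒n6  → match P0@[49:54],P1@[53:54],P2@[52:54]
[55] read 'a'  n6⇒n9 (fail-walked)
[56] read 'd'  n9⇒n10
[57] read 'd'  n10⇒n11  → match P1@[56:57],P2@[55:57]
[58] read 'a'  n11⇒n9 (fail-walked)
[59] read 'd'  n9⇒n10
[60] read 'b'  n10⇒n1 (fail-walked)
[61] read 'c'  n1⇒n2
[62] read 'b'  n2⇒n3
[63] read 'a'  n3⇒n4
[64] read 'd'  n4⇒n5
[65] read 'd'  n5⇒n6  → match P0@[60:65],P1@[64:65],P2@[63:65]
[66] read 'a'  n6⇒n9 (fail-walked)
[67] read 'b'  n9⇒n1 (fail-walked)
[68] read 'c'  n1⇒n2
[69] read 'b'  n2⇒n3
[70] read 'a'  n3⇒n4
[71] read 'd'  n4⇒n5

Result: [[2,1],[2,2],[8,0],[8,1],[8,2],[12,1],[12,2],[17,1],[23,0],[23,1],[23,2],[24,1],[30,0],[30,1],[30,2],[31,1],[41,0],[41,1],[41,2],[44,1],[44,2],[54,0],[54,1],[54,2],[57,1],[57,2],[65,0],[65,1],[65,2]]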